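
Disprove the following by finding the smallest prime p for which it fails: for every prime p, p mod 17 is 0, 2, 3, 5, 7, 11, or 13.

p = 23

A counterexample is any prime p such that the claim fails; we check each in order.
p = 2: 2 mod 17 = 2.
p = 3: 3 mod 17 = 3.
p = 5: 5 mod 17 = 5.
p = 7: 7 mod 17 = 7.
p = 11: 11 mod 17 = 11.
p = 13: 13 mod 17 = 13.
p = 17: 17 mod 17 = 0.
p = 19: 19 mod 17 = 2.
p = 23: 23 mod 17 = 6 — not in {0, 2, 3, 5, 7, 11, 13}.
Hence p = 23 is a counterexample.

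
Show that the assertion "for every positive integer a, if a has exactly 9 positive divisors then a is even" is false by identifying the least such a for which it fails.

a = 225

Check each positive integer a in order until a has exactly 9 positive divisors but a is odd.
For a = 36, 100, 196 the conclusion holds.
a = 225: divisors of 225: 9 divisors; 225 is odd.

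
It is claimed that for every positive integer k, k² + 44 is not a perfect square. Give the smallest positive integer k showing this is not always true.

Check each positive integer k in order until k² + 44 is a perfect square.
For k = 1, 2, 3, 4, 5, 6, 7, 8, 9 the conclusion holds.
k = 10: 10² + 44 = 144 = 12², a perfect square.
Hence k = 10 is a counterexample.

k = 10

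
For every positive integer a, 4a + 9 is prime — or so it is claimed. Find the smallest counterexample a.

a = 1: 4a + 9 = 13, prime.
a = 2: 4a + 9 = 17, prime.
a = 3: 4a + 9 = 21 = 3 × 7, composite.
So a = 3 is the smallest counterexample.

a = 3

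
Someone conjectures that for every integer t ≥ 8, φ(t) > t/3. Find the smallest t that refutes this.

The first 4 eligible values, up to t = 11, all satisfy the conclusion.
t = 12: φ(12) = 4 and 12/3 = 4, so φ(12) ≤ 12/3.
Thus t = 12 disproves the claim, and no smaller t works.

t = 12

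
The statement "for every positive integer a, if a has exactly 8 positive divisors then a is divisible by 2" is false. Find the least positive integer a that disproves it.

We need the least positive integer a for which a has exactly 8 positive divisors but a is not divisible by 2.
The first 12 eligible values, up to a = 104, all satisfy the conclusion.
a = 105: τ(105) = 8; 105 mod 2 = 1.
Hence a = 105 is a counterexample.

a = 105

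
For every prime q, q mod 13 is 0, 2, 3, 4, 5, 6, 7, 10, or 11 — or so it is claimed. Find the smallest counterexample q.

q = 47

The first 14 eligible values, up to q = 43, all satisfy the conclusion.
q = 47: 47 mod 13 = 8 — not in {0, 2, 3, 4, 5, 6, 7, 10, 11}.
Hence q = 47 is a counterexample.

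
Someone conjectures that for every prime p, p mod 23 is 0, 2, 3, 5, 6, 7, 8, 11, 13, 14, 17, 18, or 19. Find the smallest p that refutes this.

We need the least prime p for which the claim fails.
For p = 2, 3, 5, 7, …, 31, 37, 41 the conclusion holds.
p = 43: 43 mod 23 = 20 — not in {0, 2, 3, 5, 6, 7, 8, 11, 13, 14, 17, 18, 19}.
Hence p = 43 is a counterexample.

p = 43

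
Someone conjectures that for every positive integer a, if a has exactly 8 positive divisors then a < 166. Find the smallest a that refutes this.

a = 170

Check each positive integer a in order until a has exactly 8 positive divisors but the claim fails.
The first 23 eligible values, up to a = 165, all satisfy the conclusion.
a = 170: τ(170) = 8; 170 ≥ 166.
Thus a = 170 disproves the claim, and no smaller a works.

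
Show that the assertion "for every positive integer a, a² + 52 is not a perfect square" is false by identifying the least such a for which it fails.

We need the least positive integer a for which a² + 52 is a perfect square.
For a = 1, 2, 3, 4, …, 9, 10, 11 the conclusion holds.
a = 12: 12² + 52 = 196 = 14², a perfect square.

a = 12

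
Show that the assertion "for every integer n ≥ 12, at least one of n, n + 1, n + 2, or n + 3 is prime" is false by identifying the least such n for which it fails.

For n = 12, 13, 14, 15, …, 21, 22, 23 the conclusion holds.
n = 24: 24 = 2 × 12; 25 = 5 × 5; 26 = 2 × 13; 27 = 3 × 9 — all composite.
Thus n = 24 disproves the claim, and no smaller n works.

n = 24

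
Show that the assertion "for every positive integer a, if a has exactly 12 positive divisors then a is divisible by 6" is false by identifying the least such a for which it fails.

A counterexample is any positive integer a such that a has exactly 12 positive divisors but a is not divisible by 6; we check each in order.
a = 60: τ(60) = 12; 60 mod 6 = 0.
a = 72: τ(72) = 12; 72 mod 6 = 0.
a = 84: τ(84) = 12; 84 mod 6 = 0.
a = 90: τ(90) = 12; 90 mod 6 = 0.
a = 96: τ(96) = 12; 96 mod 6 = 0.
a = 108: τ(108) = 12; 108 mod 6 = 0.
a = 126: τ(126) = 12; 126 mod 6 = 0.
a = 132: τ(132) = 12; 132 mod 6 = 0.
a = 140: τ(140) = 12; 140 mod 6 = 2.

a = 140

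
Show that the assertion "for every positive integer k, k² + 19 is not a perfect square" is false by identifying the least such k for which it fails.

k = 9

We need the least positive integer k for which k² + 19 is a perfect square.
For k = 1, 2, 3, 4, 5, 6, 7, 8 the conclusion holds.
k = 9: 9² + 19 = 100 = 10², a perfect square.
Hence k = 9 is a counterexample.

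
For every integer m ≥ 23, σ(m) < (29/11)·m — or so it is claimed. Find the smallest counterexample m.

m = 60

We need the least integer m ≥ 23 for which the claim fails.
The first 37 eligible values, up to m = 59, all satisfy the conclusion.
m = 60: σ(60) = 168; 168 ≥ 1740/11.
Hence m = 60 is a counterexample.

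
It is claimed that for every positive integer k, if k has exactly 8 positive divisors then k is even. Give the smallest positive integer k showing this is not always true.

A counterexample is any positive integer k such that k has exactly 8 positive divisors but k is odd; we check each in order.
For k = 24, 30, 40, 42, …, 88, 102, 104 the conclusion holds.
k = 105: divisors of 105: 1, 3, 5, 7, 15, 21, 35, 105; 105 is odd.

k = 105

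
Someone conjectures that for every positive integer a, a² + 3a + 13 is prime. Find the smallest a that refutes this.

Check each positive integer a in order until a² + 3a + 13 is not prime.
The first 8 eligible values, up to a = 8, all satisfy the conclusion.
a = 9: a² + 3a + 13 = 121 = 11 × 11, composite.

a = 9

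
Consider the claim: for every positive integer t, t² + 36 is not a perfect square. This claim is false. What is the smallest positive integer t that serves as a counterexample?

A counterexample is any positive integer t such that t² + 36 is a perfect square; we check each in order.
t = 1: 1² + 36 = 37, not a perfect square.
t = 2: 2² + 36 = 40, not a perfect square.
t = 3: 3² + 36 = 45, not a perfect square.
t = 4: 4² + 36 = 52, not a perfect square.
t = 5: 5² + 36 = 61, not a perfect square.
t = 6: 6² + 36 = 72, not a perfect square.
t = 7: 7² + 36 = 85, not a perfect square.
t = 8: 8² + 36 = 100 = 10², a perfect square.
Hence t = 8 is a counterexample.

t = 8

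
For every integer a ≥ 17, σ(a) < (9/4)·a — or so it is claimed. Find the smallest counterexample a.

a = 24

We need the least integer a ≥ 17 for which the claim fails.
a = 17: σ(17) = 18; 18 < 153/4.
a = 18: σ(18) = 39; 39 < 81/2.
a = 19: σ(19) = 20; 20 < 171/4.
a = 20: σ(20) = 42; 42 < 45.
a = 21: σ(21) = 32; 32 < 189/4.
a = 22: σ(22) = 36; 36 < 99/2.
a = 23: σ(23) = 24; 24 < 207/4.
a = 24: σ(24) = 60; 60 ≥ 54.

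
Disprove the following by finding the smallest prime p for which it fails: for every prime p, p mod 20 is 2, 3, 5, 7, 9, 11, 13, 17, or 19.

p = 41

A counterexample is any prime p such that the claim fails; we check each in order.
The first 12 eligible values, up to p = 37, all satisfy the conclusion.
p = 41: 41 mod 20 = 1 — not in {2, 3, 5, 7, 9, 11, 13, 17, 19}.
Thus p = 41 disproves the claim, and no smaller p works.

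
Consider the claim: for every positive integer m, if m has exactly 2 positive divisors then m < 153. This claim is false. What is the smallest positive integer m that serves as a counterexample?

m = 157

Check each positive integer m in order until m has exactly 2 positive divisors but the claim fails.
For m = 2, 3, 5, 7, …, 139, 149, 151 the conclusion holds.
m = 157: τ(157) = 2; 157 ≥ 153.
Thus m = 157 disproves the claim, and no smaller m works.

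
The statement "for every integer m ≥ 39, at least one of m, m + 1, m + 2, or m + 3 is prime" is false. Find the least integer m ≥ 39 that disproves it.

A counterexample is any integer m ≥ 39 such that m, m + 1, m + 2, m + 3 are all composite; we check each in order.
For m = 39, 40, 41, 42, 43, 44, 45, 46, 47 the conclusion holds.
m = 48: 48 = 2 × 24; 49 = 7 × 7; 50 = 2 × 25; 51 = 3 × 17 — all composite.
Hence m = 48 is a counterexample.

m = 48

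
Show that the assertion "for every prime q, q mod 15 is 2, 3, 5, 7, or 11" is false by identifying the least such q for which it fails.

q = 13

Check each prime q in order until the claim fails.
q = 2: 2 mod 15 = 2.
q = 3: 3 mod 15 = 3.
q = 5: 5 mod 15 = 5.
q = 7: 7 mod 15 = 7.
q = 11: 11 mod 15 = 11.
q = 13: 13 mod 15 = 13 — not in {2, 3, 5, 7, 11}.
Hence q = 13 is a counterexample.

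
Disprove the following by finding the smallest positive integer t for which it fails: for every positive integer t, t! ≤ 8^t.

t = 20

Check each positive integer t in order until t! > 8^t.
For t = 1, 2, 3, 4, …, 17, 18, 19 the conclusion holds.
t = 20: t! = 2432902008176640000 and 8^t = 1152921504606846976, so 2432902008176640000 > 1152921504606846976.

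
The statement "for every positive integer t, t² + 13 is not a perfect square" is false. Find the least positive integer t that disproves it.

Check each positive integer t in order until t² + 13 is a perfect square.
The first 5 eligible values, up to t = 5, all satisfy the conclusion.
t = 6: 6² + 13 = 49 = 7², a perfect square.
So t = 6 is the smallest counterexample.

t = 6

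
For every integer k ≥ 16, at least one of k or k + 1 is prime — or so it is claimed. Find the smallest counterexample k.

The first 4 eligible values, up to k = 19, all satisfy the conclusion.
k = 20: 20 = 2 × 10; 21 = 3 × 7 — both composite.

k = 20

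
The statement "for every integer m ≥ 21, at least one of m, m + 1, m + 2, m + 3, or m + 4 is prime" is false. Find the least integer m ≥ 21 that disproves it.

We need the least integer m ≥ 21 for which m, m + 1, m + 2, m + 3, m + 4 are all composite.
m = 21: 23 is prime.
m = 22: 23 is prime.
m = 23: 23 is prime.
m = 24: 24 = 2 × 12; 25 = 5 × 5; 26 = 2 × 13; 27 = 3 × 9; 28 = 2 × 14 — all composite.

m = 24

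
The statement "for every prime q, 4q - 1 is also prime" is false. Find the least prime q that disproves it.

q = 7

Check each prime q in order until 4q - 1 is not prime.
For q = 2, 3, 5 the conclusion holds.
q = 7: 4q - 1 = 27 = 3 × 9, not prime.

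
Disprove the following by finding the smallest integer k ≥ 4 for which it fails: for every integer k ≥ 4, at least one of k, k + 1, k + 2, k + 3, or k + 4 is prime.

We need the least integer k ≥ 4 for which k, k + 1, k + 2, k + 3, k + 4 are all composite.
The first 20 eligible values, up to k = 23, all satisfy the conclusion.
k = 24: 24 = 2 × 12; 25 = 5 × 5; 26 = 2 × 13; 27 = 3 × 9; 28 = 2 × 14 — all composite.
So k = 24 is the smallest counterexample.

k = 24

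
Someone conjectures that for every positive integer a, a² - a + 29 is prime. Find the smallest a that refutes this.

Check each positive integer a in order until a² - a + 29 is not prime.
For a = 1, 2 the conclusion holds.
a = 3: a² - a + 29 = 35 = 5 × 7, composite.
So a = 3 is the smallest counterexample.

a = 3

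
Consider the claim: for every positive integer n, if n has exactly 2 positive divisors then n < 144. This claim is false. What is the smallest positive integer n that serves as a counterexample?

n = 149

Check each positive integer n in order until n has exactly 2 positive divisors but the claim fails.
The first 34 eligible values, up to n = 139, all satisfy the conclusion.
n = 149: τ(149) = 2; 149 ≥ 144.
So n = 149 is the smallest counterexample.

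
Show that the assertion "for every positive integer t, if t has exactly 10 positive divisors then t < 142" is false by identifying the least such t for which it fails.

t = 162

Check each positive integer t in order until t has exactly 10 positive divisors but the claim fails.
For t = 48, 80, 112 the conclusion holds.
t = 162: τ(162) = 10; 162 ≥ 142.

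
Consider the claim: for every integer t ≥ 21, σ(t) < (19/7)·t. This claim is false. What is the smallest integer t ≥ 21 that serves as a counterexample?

A counterexample is any integer t ≥ 21 such that the claim fails; we check each in order.
For t = 21, 22, 23, 24, …, 57, 58, 59 the conclusion holds.
t = 60: σ(60) = 168; 168 ≥ 1140/7.

t = 60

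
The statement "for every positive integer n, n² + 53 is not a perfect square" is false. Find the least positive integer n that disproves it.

n = 26

The first 25 eligible values, up to n = 25, all satisfy the conclusion.
n = 26: 26² + 53 = 729 = 27², a perfect square.
Hence n = 26 is a counterexample.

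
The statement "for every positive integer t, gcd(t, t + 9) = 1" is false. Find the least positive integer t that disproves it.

t = 3

Check each positive integer t in order until gcd(t, t + 9) > 1.
t = 1: gcd(1, 10) = 1.
t = 2: gcd(2, 11) = 1.
t = 3: gcd(3, 12) = 3.
So t = 3 is the smallest counterexample.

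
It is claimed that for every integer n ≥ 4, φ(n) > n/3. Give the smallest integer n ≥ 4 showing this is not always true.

n = 6

A counterexample is any integer n ≥ 4 such that the claim fails; we check each in order.
For n = 4, 5 the conclusion holds.
n = 6: φ(6) = 2 and 6/3 = 2, so φ(6) ≤ 6/3.
Thus n = 6 disproves the claim, and no smaller n works.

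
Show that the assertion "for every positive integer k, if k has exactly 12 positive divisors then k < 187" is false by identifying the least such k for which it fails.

The first 12 eligible values, up to k = 160, all satisfy the conclusion.
k = 198: τ(198) = 12; 198 ≥ 187.
Thus k = 198 disproves the claim, and no smaller k works.

k = 198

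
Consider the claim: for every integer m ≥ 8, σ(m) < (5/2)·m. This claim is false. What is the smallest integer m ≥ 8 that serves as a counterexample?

m = 24

A counterexample is any integer m ≥ 8 such that the claim fails; we check each in order.
For m = 8, 9, 10, 11, …, 21, 22, 23 the conclusion holds.
m = 24: σ(24) = 60; 60 ≥ 60.
Hence m = 24 is a counterexample.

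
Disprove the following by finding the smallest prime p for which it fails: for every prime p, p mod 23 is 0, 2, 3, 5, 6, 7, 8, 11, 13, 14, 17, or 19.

p = 41

For p = 2, 3, 5, 7, …, 29, 31, 37 the conclusion holds.
p = 41: 41 mod 23 = 18 — not in {0, 2, 3, 5, 6, 7, 8, 11, 13, 14, 17, 19}.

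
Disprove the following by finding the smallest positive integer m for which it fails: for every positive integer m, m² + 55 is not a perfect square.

m = 3

A counterexample is any positive integer m such that m² + 55 is a perfect square; we check each in order.
For m = 1, 2 the conclusion holds.
m = 3: 3² + 55 = 64 = 8², a perfect square.
Hence m = 3 is a counterexample.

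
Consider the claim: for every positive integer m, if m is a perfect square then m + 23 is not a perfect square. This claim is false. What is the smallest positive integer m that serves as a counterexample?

A counterexample is any positive integer m such that m is a perfect square but m + 23 is a perfect square; we check each in order.
The first 10 eligible values, up to m = 100, all satisfy the conclusion.
m = 121: 121 = 11² and 121 + 23 = 144 = 12².

m = 121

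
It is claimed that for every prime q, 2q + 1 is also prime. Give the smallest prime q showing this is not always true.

q = 7

A counterexample is any prime q such that 2q + 1 is not prime; we check each in order.
q = 2: 2q + 1 = 5, prime.
q = 3: 2q + 1 = 7, prime.
q = 5: 2q + 1 = 11, prime.
q = 7: 2q + 1 = 15 = 3 × 5, not prime.
Hence q = 7 is a counterexample.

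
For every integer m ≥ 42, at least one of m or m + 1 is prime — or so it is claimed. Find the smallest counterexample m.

We need the least integer m ≥ 42 for which m, m + 1 are both composite.
m = 42: 43 is prime.
m = 43: 43 is prime.
m = 44: 44 = 2 × 22; 45 = 3 × 15 — both composite.
Hence m = 44 is a counterexample.

m = 44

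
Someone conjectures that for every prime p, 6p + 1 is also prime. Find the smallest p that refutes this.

A counterexample is any prime p such that 6p + 1 is not prime; we check each in order.
For p = 2, 3, 5, 7, 11, 13, 17 the conclusion holds.
p = 19: 6p + 1 = 115 = 5 × 23, not prime.
So p = 19 is the smallest counterexample.

p = 19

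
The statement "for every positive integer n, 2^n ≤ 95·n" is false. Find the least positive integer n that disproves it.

A counterexample is any positive integer n such that 2^n > 95·n; we check each in order.
For n = 1, 2, 3, 4, 5, 6, 7, 8, 9 the conclusion holds.
n = 10: 2^n = 1024 and 95·n = 950, so 1024 > 950.

n = 10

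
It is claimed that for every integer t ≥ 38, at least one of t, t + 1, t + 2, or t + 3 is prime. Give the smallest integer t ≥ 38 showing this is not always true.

t = 48

We need the least integer t ≥ 38 for which t, t + 1, t + 2, t + 3 are all composite.
For t = 38, 39, 40, 41, 42, 43, 44, 45, 46, 47 the conclusion holds.
t = 48: 48 = 2 × 24; 49 = 7 × 7; 50 = 2 × 25; 51 = 3 × 17 — all composite.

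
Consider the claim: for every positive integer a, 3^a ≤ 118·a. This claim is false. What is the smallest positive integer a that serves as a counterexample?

a = 6

We need the least positive integer a for which 3^a > 118·a.
For a = 1, 2, 3, 4, 5 the conclusion holds.
a = 6: 3^a = 729 and 118·a = 708, so 729 > 708.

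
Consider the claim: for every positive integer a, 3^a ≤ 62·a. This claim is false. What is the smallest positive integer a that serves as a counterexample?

a = 6

We need the least positive integer a for which 3^a > 62·a.
a = 1: 3^a = 3 and 62·a = 62, so 3 ≤ 62.
a = 2: 3^a = 9 and 62·a = 124, so 9 ≤ 124.
a = 3: 3^a = 27 and 62·a = 186, so 27 ≤ 186.
a = 4: 3^a = 81 and 62·a = 248, so 81 ≤ 248.
a = 5: 3^a = 243 and 62·a = 310, so 243 ≤ 310.
a = 6: 3^a = 729 and 62·a = 372, so 729 > 372.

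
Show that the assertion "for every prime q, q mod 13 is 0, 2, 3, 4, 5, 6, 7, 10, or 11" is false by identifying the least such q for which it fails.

q = 47

We need the least prime q for which the claim fails.
The first 14 eligible values, up to q = 43, all satisfy the conclusion.
q = 47: 47 mod 13 = 8 — not in {0, 2, 3, 4, 5, 6, 7, 10, 11}.
So q = 47 is the smallest counterexample.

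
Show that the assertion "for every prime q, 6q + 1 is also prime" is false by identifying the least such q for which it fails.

q = 19

We need the least prime q for which 6q + 1 is not prime.
q = 2: 6q + 1 = 13, prime.
q = 3: 6q + 1 = 19, prime.
q = 5: 6q + 1 = 31, prime.
q = 7: 6q + 1 = 43, prime.
q = 11: 6q + 1 = 67, prime.
q = 13: 6q + 1 = 79, prime.
q = 17: 6q + 1 = 103, prime.
q = 19: 6q + 1 = 115 = 5 × 23, not prime.
Thus q = 19 disproves the claim, and no smaller q works.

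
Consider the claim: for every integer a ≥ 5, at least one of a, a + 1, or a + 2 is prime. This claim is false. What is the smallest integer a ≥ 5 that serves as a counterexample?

A counterexample is any integer a ≥ 5 such that a, a + 1, a + 2 are all composite; we check each in order.
For a = 5, 6, 7 the conclusion holds.
a = 8: 8 = 2 × 4; 9 = 3 × 3; 10 = 2 × 5 — all composite.

a = 8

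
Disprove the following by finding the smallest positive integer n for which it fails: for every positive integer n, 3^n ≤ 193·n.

A counterexample is any positive integer n such that 3^n > 193·n; we check each in order.
For n = 1, 2, 3, 4, 5, 6 the conclusion holds.
n = 7: 3^n = 2187 and 193·n = 1351, so 2187 > 1351.
Thus n = 7 disproves the claim, and no smaller n works.

n = 7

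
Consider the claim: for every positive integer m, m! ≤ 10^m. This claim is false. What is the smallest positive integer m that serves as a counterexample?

For m = 1, 2, 3, 4, …, 22, 23, 24 the conclusion holds.
m = 25: m! = 15511210043330985984000000 and 10^m = 10000000000000000000000000, so 15511210043330985984000000 > 10000000000000000000000000.

m = 25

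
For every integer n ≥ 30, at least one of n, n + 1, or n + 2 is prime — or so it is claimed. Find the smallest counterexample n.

n = 32

A counterexample is any integer n ≥ 30 such that n, n + 1, n + 2 are all composite; we check each in order.
For n = 30, 31 the conclusion holds.
n = 32: 32 = 2 × 16; 33 = 3 × 11; 34 = 2 × 17 — all composite.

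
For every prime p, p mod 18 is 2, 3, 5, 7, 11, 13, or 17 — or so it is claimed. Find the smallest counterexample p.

p = 19

The first 7 eligible values, up to p = 17, all satisfy the conclusion.
p = 19: 19 mod 18 = 1 — not in {2, 3, 5, 7, 11, 13, 17}.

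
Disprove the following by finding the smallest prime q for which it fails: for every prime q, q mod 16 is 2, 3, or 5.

We need the least prime q for which the claim fails.
q = 2: 2 mod 16 = 2.
q = 3: 3 mod 16 = 3.
q = 5: 5 mod 16 = 5.
q = 7: 7 mod 16 = 7 — not in {2, 3, 5}.

q = 7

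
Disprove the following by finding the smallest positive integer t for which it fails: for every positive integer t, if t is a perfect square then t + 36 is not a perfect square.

t = 1: 1 + 36 = 37, not a perfect square.
t = 4: 4 + 36 = 40, not a perfect square.
t = 9: 9 + 36 = 45, not a perfect square.
t = 16: 16 + 36 = 52, not a perfect square.
t = 25: 25 + 36 = 61, not a perfect square.
t = 36: 36 + 36 = 72, not a perfect square.
t = 49: 49 + 36 = 85, not a perfect square.
t = 64: 64 = 8² and 64 + 36 = 100 = 10².

t = 64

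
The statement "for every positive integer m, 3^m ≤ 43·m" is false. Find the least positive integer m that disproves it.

The first 4 eligible values, up to m = 4, all satisfy the conclusion.
m = 5: 3^m = 243 and 43·m = 215, so 243 > 215.
Hence m = 5 is a counterexample.

m = 5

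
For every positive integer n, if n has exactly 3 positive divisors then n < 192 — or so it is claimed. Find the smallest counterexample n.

n = 289

We need the least positive integer n for which n has exactly 3 positive divisors but the claim fails.
The first 6 eligible values, up to n = 169, all satisfy the conclusion.
n = 289: τ(289) = 3; 289 ≥ 192.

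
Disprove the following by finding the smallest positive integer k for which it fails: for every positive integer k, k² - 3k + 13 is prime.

A counterexample is any positive integer k such that k² - 3k + 13 is not prime; we check each in order.
The first 11 eligible values, up to k = 11, all satisfy the conclusion.
k = 12: k² - 3k + 13 = 121 = 11 × 11, composite.

k = 12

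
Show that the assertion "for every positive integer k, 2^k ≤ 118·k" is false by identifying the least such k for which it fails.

k = 11

We need the least positive integer k for which 2^k > 118·k.
For k = 1, 2, 3, 4, 5, 6, 7, 8, 9, 10 the conclusion holds.
k = 11: 2^k = 2048 and 118·k = 1298, so 2048 > 1298.
So k = 11 is the smallest counterexample.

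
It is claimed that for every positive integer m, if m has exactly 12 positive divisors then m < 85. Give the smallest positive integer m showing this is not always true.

m = 90

A counterexample is any positive integer m such that m has exactly 12 positive divisors but the claim fails; we check each in order.
m = 60: τ(60) = 12; 60 < 85.
m = 72: τ(72) = 12; 72 < 85.
m = 84: τ(84) = 12; 84 < 85.
m = 90: τ(90) = 12; 90 ≥ 85.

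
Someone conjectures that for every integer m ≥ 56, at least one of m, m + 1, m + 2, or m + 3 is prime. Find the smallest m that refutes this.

m = 62

For m = 56, 57, 58, 59, 60, 61 the conclusion holds.
m = 62: 62 = 2 × 31; 63 = 3 × 21; 64 = 2 × 32; 65 = 5 × 13 — all composite.
Hence m = 62 is a counterexample.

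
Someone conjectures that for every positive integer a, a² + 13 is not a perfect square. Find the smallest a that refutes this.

a = 6

We need the least positive integer a for which a² + 13 is a perfect square.
The first 5 eligible values, up to a = 5, all satisfy the conclusion.
a = 6: 6² + 13 = 49 = 7², a perfect square.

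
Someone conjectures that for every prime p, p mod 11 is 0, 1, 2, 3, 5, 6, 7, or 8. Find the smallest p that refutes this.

Check each prime p in order until the claim fails.
For p = 2, 3, 5, 7, 11, 13, 17, 19, 23, 29 the conclusion holds.
p = 31: 31 mod 11 = 9 — not in {0, 1, 2, 3, 5, 6, 7, 8}.

p = 31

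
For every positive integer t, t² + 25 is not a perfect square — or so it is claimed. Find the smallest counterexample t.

t = 12

For t = 1, 2, 3, 4, …, 9, 10, 11 the conclusion holds.
t = 12: 12² + 25 = 169 = 13², a perfect square.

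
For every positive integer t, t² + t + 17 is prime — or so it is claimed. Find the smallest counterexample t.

We need the least positive integer t for which t² + t + 17 is not prime.
For t = 1, 2, 3, 4, …, 13, 14, 15 the conclusion holds.
t = 16: t² + t + 17 = 289 = 17 × 17, composite.

t = 16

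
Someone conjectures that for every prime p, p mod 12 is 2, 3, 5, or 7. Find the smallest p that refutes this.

p = 11

We need the least prime p for which the claim fails.
p = 2: 2 mod 12 = 2.
p = 3: 3 mod 12 = 3.
p = 5: 5 mod 12 = 5.
p = 7: 7 mod 12 = 7.
p = 11: 11 mod 12 = 11 — not in {2, 3, 5, 7}.
So p = 11 is the smallest counterexample.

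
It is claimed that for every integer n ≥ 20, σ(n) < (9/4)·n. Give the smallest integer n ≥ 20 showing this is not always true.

n = 24

Check each integer n ≥ 20 in order until the claim fails.
n = 20: σ(20) = 42; 42 < 45.
n = 21: σ(21) = 32; 32 < 189/4.
n = 22: σ(22) = 36; 36 < 99/2.
n = 23: σ(23) = 24; 24 < 207/4.
n = 24: σ(24) = 60; 60 ≥ 54.
Thus n = 24 disproves the claim, and no smaller n works.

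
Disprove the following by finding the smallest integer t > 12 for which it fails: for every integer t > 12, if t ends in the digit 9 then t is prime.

t = 39

A counterexample is any integer t > 12 such that t ends in the digit 9 but t is not prime; we check each in order.
For t = 19, 29 the conclusion holds.
t = 39: 39 ends in 9; 39 = 3 × 13, composite.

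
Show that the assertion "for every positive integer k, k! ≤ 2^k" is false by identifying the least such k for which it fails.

A counterexample is any positive integer k such that k! > 2^k; we check each in order.
For k = 1, 2, 3 the conclusion holds.
k = 4: k! = 24 and 2^k = 16, so 24 > 16.

k = 4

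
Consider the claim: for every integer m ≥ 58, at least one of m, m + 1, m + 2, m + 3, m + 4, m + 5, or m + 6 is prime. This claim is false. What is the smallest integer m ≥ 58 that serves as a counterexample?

m = 90

A counterexample is any integer m ≥ 58 such that m, m + 1, m + 2, m + 3, m + 4, m + 5, m + 6 are all composite; we check each in order.
For m = 58, 59, 60, 61, …, 87, 88, 89 the conclusion holds.
m = 90: 90 = 2 × 45; 91 = 7 × 13; 92 = 2 × 46; 93 = 3 × 31; 94 = 2 × 47; 95 = 5 × 19; 96 = 2 × 48 — all composite.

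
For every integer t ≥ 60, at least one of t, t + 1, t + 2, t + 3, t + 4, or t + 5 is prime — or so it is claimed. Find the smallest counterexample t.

Check each integer t ≥ 60 in order until t, t + 1, t + 2, t + 3, t + 4, t + 5 are all composite.
The first 30 eligible values, up to t = 89, all satisfy the conclusion.
t = 90: 90 = 2 × 45; 91 = 7 × 13; 92 = 2 × 46; 93 = 3 × 31; 94 = 2 × 47; 95 = 5 × 19 — all composite.
Thus t = 90 disproves the claim, and no smaller t works.

t = 90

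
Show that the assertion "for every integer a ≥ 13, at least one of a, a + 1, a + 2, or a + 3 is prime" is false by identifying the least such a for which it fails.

a = 24

We need the least integer a ≥ 13 for which a, a + 1, a + 2, a + 3 are all composite.
For a = 13, 14, 15, 16, …, 21, 22, 23 the conclusion holds.
a = 24: 24 = 2 × 12; 25 = 5 × 5; 26 = 2 × 13; 27 = 3 × 9 — all composite.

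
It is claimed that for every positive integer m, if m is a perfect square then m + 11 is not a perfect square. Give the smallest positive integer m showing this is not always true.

Check each positive integer m in order until m is a perfect square but m + 11 is a perfect square.
For m = 1, 4, 9, 16 the conclusion holds.
m = 25: 25 = 5² and 25 + 11 = 36 = 6².
Hence m = 25 is a counterexample.

m = 25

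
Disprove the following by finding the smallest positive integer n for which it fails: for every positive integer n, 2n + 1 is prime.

n = 4

For n = 1, 2, 3 the conclusion holds.
n = 4: 2n + 1 = 9 = 3 × 3, composite.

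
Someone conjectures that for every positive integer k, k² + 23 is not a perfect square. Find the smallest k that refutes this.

k = 11

Check each positive integer k in order until k² + 23 is a perfect square.
The first 10 eligible values, up to k = 10, all satisfy the conclusion.
k = 11: 11² + 23 = 144 = 12², a perfect square.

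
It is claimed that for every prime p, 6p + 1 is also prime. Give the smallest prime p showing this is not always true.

A counterexample is any prime p such that 6p + 1 is not prime; we check each in order.
For p = 2, 3, 5, 7, 11, 13, 17 the conclusion holds.
p = 19: 6p + 1 = 115 = 5 × 23, not prime.
So p = 19 is the smallest counterexample.

p = 19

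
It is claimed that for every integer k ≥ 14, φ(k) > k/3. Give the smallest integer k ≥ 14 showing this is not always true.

k = 18

We need the least integer k ≥ 14 for which the claim fails.
For k = 14, 15, 16, 17 the conclusion holds.
k = 18: φ(18) = 6 and 18/3 = 6, so φ(18) ≤ 18/3.
Thus k = 18 disproves the claim, and no smaller k works.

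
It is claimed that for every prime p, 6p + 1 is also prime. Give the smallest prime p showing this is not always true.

A counterexample is any prime p such that 6p + 1 is not prime; we check each in order.
p = 2: 6p + 1 = 13, prime.
p = 3: 6p + 1 = 19, prime.
p = 5: 6p + 1 = 31, prime.
p = 7: 6p + 1 = 43, prime.
p = 11: 6p + 1 = 67, prime.
p = 13: 6p + 1 = 79, prime.
p = 17: 6p + 1 = 103, prime.
p = 19: 6p + 1 = 115 = 5 × 23, not prime.

p = 19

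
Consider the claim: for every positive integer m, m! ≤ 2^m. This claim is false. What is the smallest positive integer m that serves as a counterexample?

We need the least positive integer m for which m! > 2^m.
For m = 1, 2, 3 the conclusion holds.
m = 4: m! = 24 and 2^m = 16, so 24 > 16.
Hence m = 4 is a counterexample.

m = 4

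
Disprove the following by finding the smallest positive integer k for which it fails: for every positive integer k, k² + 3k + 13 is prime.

We need the least positive integer k for which k² + 3k + 13 is not prime.
For k = 1, 2, 3, 4, 5, 6, 7, 8 the conclusion holds.
k = 9: k² + 3k + 13 = 121 = 11 × 11, composite.
Thus k = 9 disproves the claim, and no smaller k works.

k = 9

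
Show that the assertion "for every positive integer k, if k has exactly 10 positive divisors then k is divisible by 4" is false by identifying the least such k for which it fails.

k = 162

Check each positive integer k in order until k has exactly 10 positive divisors but k is not divisible by 4.
k = 48: τ(48) = 10; 48 mod 4 = 0.
k = 80: τ(80) = 10; 80 mod 4 = 0.
k = 112: τ(112) = 10; 112 mod 4 = 0.
k = 162: τ(162) = 10; 162 mod 4 = 2.
Hence k = 162 is a counterexample.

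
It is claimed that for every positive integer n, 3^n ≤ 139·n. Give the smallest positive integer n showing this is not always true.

n = 7

We need the least positive integer n for which 3^n > 139·n.
n = 1: 3^n = 3 and 139·n = 139, so 3 ≤ 139.
n = 2: 3^n = 9 and 139·n = 278, so 9 ≤ 278.
n = 3: 3^n = 27 and 139·n = 417, so 27 ≤ 417.
n = 4: 3^n = 81 and 139·n = 556, so 81 ≤ 556.
n = 5: 3^n = 243 and 139·n = 695, so 243 ≤ 695.
n = 6: 3^n = 729 and 139·n = 834, so 729 ≤ 834.
n = 7: 3^n = 2187 and 139·n = 973, so 2187 > 973.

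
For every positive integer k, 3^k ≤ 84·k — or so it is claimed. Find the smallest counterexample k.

k = 6

A counterexample is any positive integer k such that 3^k > 84·k; we check each in order.
k = 1: 3^k = 3 and 84·k = 84, so 3 ≤ 84.
k = 2: 3^k = 9 and 84·k = 168, so 9 ≤ 168.
k = 3: 3^k = 27 and 84·k = 252, so 27 ≤ 252.
k = 4: 3^k = 81 and 84·k = 336, so 81 ≤ 336.
k = 5: 3^k = 243 and 84·k = 420, so 243 ≤ 420.
k = 6: 3^k = 729 and 84·k = 504, so 729 > 504.
Thus k = 6 disproves the claim, and no smaller k works.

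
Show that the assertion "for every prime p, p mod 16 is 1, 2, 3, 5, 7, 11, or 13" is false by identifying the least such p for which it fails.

Check each prime p in order until the claim fails.
For p = 2, 3, 5, 7, 11, 13, 17, 19, 23, 29 the conclusion holds.
p = 31: 31 mod 16 = 15 — not in {1, 2, 3, 5, 7, 11, 13}.
Hence p = 31 is a counterexample.

p = 31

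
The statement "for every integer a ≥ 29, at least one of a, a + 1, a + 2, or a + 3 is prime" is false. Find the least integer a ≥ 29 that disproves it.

A counterexample is any integer a ≥ 29 such that a, a + 1, a + 2, a + 3 are all composite; we check each in order.
For a = 29, 30, 31 the conclusion holds.
a = 32: 32 = 2 × 16; 33 = 3 × 11; 34 = 2 × 17; 35 = 5 × 7 — all composite.

a = 32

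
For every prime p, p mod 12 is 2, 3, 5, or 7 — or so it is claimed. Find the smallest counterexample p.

We need the least prime p for which the claim fails.
The first 4 eligible values, up to p = 7, all satisfy the conclusion.
p = 11: 11 mod 12 = 11 — not in {2, 3, 5, 7}.
Hence p = 11 is a counterexample.

p = 11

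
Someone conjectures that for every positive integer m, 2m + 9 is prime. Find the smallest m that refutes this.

We need the least positive integer m for which 2m + 9 is not prime.
m = 1: 2m + 9 = 11, prime.
m = 2: 2m + 9 = 13, prime.
m = 3: 2m + 9 = 15 = 3 × 5, composite.
Hence m = 3 is a counterexample.

m = 3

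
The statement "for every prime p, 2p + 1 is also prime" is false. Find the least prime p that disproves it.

For p = 2, 3, 5 the conclusion holds.
p = 7: 2p + 1 = 15 = 3 × 5, not prime.

p = 7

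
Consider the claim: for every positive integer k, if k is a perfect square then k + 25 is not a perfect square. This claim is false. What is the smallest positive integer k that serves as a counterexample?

A counterexample is any positive integer k such that k is a perfect square but k + 25 is a perfect square; we check each in order.
For k = 1, 4, 9, 16, …, 81, 100, 121 the conclusion holds.
k = 144: 144 = 12² and 144 + 25 = 169 = 13².
So k = 144 is the smallest counterexample.

k = 144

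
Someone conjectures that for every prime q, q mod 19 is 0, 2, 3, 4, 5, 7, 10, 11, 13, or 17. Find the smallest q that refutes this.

A counterexample is any prime q such that the claim fails; we check each in order.
For q = 2, 3, 5, 7, 11, 13, 17, 19, 23, 29 the conclusion holds.
q = 31: 31 mod 19 = 12 — not in {0, 2, 3, 4, 5, 7, 10, 11, 13, 17}.
So q = 31 is the smallest counterexample.

q = 31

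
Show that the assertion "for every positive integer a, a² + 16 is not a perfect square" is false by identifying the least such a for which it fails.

A counterexample is any positive integer a such that a² + 16 is a perfect square; we check each in order.
a = 1: 1² + 16 = 17, not a perfect square.
a = 2: 2² + 16 = 20, not a perfect square.
a = 3: 3² + 16 = 25 = 5², a perfect square.

a = 3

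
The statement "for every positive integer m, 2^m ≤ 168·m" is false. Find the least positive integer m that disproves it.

We need the least positive integer m for which 2^m > 168·m.
For m = 1, 2, 3, 4, 5, 6, 7, 8, 9, 10 the conclusion holds.
m = 11: 2^m = 2048 and 168·m = 1848, so 2048 > 1848.

m = 11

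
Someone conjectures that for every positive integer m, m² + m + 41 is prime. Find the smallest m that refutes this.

The first 39 eligible values, up to m = 39, all satisfy the conclusion.
m = 40: m² + m + 41 = 1681 = 41 × 41, composite.

m = 40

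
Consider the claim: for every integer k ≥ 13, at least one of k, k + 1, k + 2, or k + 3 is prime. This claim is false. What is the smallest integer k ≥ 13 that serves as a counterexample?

Check each integer k ≥ 13 in order until k, k + 1, k + 2, k + 3 are all composite.
For k = 13, 14, 15, 16, …, 21, 22, 23 the conclusion holds.
k = 24: 24 = 2 × 12; 25 = 5 × 5; 26 = 2 × 13; 27 = 3 × 9 — all composite.
So k = 24 is the smallest counterexample.

k = 24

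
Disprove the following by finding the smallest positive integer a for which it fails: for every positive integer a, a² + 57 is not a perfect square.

a = 8

Check each positive integer a in order until a² + 57 is a perfect square.
The first 7 eligible values, up to a = 7, all satisfy the conclusion.
a = 8: 8² + 57 = 121 = 11², a perfect square.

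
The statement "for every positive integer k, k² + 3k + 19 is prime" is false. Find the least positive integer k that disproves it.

A counterexample is any positive integer k such that k² + 3k + 19 is not prime; we check each in order.
For k = 1, 2, 3, 4, …, 12, 13, 14 the conclusion holds.
k = 15: k² + 3k + 19 = 289 = 17 × 17, composite.
Hence k = 15 is a counterexample.

k = 15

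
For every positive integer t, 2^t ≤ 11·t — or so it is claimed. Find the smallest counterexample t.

t = 7

Check each positive integer t in order until 2^t > 11·t.
For t = 1, 2, 3, 4, 5, 6 the conclusion holds.
t = 7: 2^t = 128 and 11·t = 77, so 128 > 77.
Thus t = 7 disproves the claim, and no smaller t works.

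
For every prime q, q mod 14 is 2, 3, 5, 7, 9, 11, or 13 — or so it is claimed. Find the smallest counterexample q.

Check each prime q in order until the claim fails.
For q = 2, 3, 5, 7, 11, 13, 17, 19, 23 the conclusion holds.
q = 29: 29 mod 14 = 1 — not in {2, 3, 5, 7, 9, 11, 13}.

q = 29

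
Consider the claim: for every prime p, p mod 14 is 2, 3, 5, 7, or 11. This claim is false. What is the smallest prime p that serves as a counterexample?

p = 13

A counterexample is any prime p such that the claim fails; we check each in order.
The first 5 eligible values, up to p = 11, all satisfy the conclusion.
p = 13: 13 mod 14 = 13 — not in {2, 3, 5, 7, 11}.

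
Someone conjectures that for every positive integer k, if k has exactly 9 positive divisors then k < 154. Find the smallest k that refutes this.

k = 36: τ(36) = 9; 36 < 154.
k = 100: τ(100) = 9; 100 < 154.
k = 196: τ(196) = 9; 196 ≥ 154.

k = 196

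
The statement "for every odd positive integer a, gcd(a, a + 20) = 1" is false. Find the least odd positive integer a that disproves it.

a = 5

Check each odd positive integer a in order until gcd(a, a + 20) > 1.
a = 1: gcd(1, 21) = 1.
a = 3: gcd(3, 23) = 1.
a = 5: gcd(5, 25) = 5.
Thus a = 5 disproves the claim, and no smaller a works.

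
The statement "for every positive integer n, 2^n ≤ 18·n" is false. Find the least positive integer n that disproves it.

n = 7

The first 6 eligible values, up to n = 6, all satisfy the conclusion.
n = 7: 2^n = 128 and 18·n = 126, so 128 > 126.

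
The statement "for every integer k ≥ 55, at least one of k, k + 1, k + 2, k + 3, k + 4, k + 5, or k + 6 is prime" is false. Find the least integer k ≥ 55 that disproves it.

A counterexample is any integer k ≥ 55 such that k, k + 1, k + 2, k + 3, k + 4, k + 5, k + 6 are all composite; we check each in order.
The first 35 eligible values, up to k = 89, all satisfy the conclusion.
k = 90: 90 = 2 × 45; 91 = 7 × 13; 92 = 2 × 46; 93 = 3 × 31; 94 = 2 × 47; 95 = 5 × 19; 96 = 2 × 48 — all composite.
Hence k = 90 is a counterexample.

k = 90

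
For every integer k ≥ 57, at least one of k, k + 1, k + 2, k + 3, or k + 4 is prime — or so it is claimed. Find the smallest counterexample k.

A counterexample is any integer k ≥ 57 such that k, k + 1, k + 2, k + 3, k + 4 are all composite; we check each in order.
For k = 57, 58, 59, 60, 61 the conclusion holds.
k = 62: 62 = 2 × 31; 63 = 3 × 21; 64 = 2 × 32; 65 = 5 × 13; 66 = 2 × 33 — all composite.

k = 62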